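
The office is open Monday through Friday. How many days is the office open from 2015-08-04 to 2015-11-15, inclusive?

2015-08-04 is a Tuesday.
That's 104 days from start to end, counting both.
104 = 7 × 14 + 6, so there are 14 full weeks plus 6 extra days.
Each full week contributes 5 weekdays (Mon–Fri): 14 × 5 = 70.
The 6 extra days are Tue, Wed, Thu, Fri, Sat, Sun — 4 of them qualify.
Total: 70 + 4 = 74.

74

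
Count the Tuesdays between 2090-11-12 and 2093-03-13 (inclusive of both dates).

122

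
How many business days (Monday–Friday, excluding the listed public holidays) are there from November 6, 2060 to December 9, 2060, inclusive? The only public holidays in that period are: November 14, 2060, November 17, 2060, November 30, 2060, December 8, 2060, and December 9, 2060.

20

November 6, 2060 is a Saturday.
From November 6, 2060 to December 9, 2060 is 34 days inclusive.
34 = 7 × 4 + 6, so there are 4 full weeks plus 6 extra days.
Each full week contributes 5 weekdays (Mon–Fri): 4 × 5 = 20.
The 6 extra days are Sat, Sun, Mon, Tue, Wed, Thu — 4 of them qualify.
Total: 20 + 4 = 24.
Holidays: November 14, 2060 (Sun); November 17, 2060 (Wed); November 30, 2060 (Tue); December 8, 2060 (Wed); December 9, 2060 (Thu).
4 of the 5 holidays fall on weekdays; the rest are weekends and were already excluded.
Business days: 24 − 4 = 20.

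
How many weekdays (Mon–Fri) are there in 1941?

261 weekdays

1941-01-01 is a Wednesday.
The range spans 365 days (inclusive of both endpoints).
365 = 7 × 52 + 1, so there are 52 full weeks plus 1 extra day.
Each full week contributes 5 weekdays (Mon–Fri): 52 × 5 = 260.
The 1 extra day is Wednesday — 1 of them qualifies.
Total: 260 + 1 = 261.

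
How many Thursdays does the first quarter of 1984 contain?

13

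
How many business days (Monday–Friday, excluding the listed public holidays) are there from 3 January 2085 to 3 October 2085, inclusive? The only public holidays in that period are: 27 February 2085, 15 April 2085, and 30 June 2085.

3 January 2085 is a Wednesday.
From 3 January 2085 to 3 October 2085 is 274 days inclusive.
274 = 7 × 39 + 1, so there are 39 full weeks plus 1 extra day.
Each full week contributes 5 weekdays (Mon–Fri): 39 × 5 = 195.
The 1 extra day is Wednesday — 1 of them qualifies.
Total: 195 + 1 = 196.
Holidays: 27 February 2085 (Tue); 15 April 2085 (Sun); 30 June 2085 (Sat).
1 of the 3 holidays fall on weekdays; the rest are weekends and were already excluded.
Business days: 196 − 1 = 195.

195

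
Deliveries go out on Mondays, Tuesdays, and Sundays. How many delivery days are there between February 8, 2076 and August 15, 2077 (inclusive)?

February 8, 2076 is a Saturday.
That's 555 days from start to end, counting both.
555 = 7 × 79 + 2, so there are 79 full weeks plus 2 extra days.
Each full week contributes 3 days from the set (Mon, Tue, Sun): 79 × 3 = 237.
The 2 extra days are Saturday, Sunday — 1 of them qualifies.
Total: 237 + 1 = 238.

238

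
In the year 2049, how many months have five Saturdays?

4

A month has five Saturdays exactly when Saturday falls within its first (length − 28) days.
Jan: 31 days, starts Fri → 5 of Fri, Sat, Sun ✓
Feb: 28 days, starts Mon → 5 of (none)
Mar: 31 days, starts Mon → 5 of Mon, Tue, Wed
Apr: 30 days, starts Thu → 5 of Thu, Fri
May: 31 days, starts Sat → 5 of Sat, Sun, Mon ✓
Jun: 30 days, starts Tue → 5 of Tue, Wed
Jul: 31 days, starts Thu → 5 of Thu, Fri, Sat ✓
Aug: 31 days, starts Sun → 5 of Sun, Mon, Tue
Sep: 30 days, starts Wed → 5 of Wed, Thu
Oct: 31 days, starts Fri → 5 of Fri, Sat, Sun ✓
Nov: 30 days, starts Mon → 5 of Mon, Tue
Dec: 31 days, starts Wed → 5 of Wed, Thu, Fri
Months with five Saturdays: Jan, May, Jul, Oct.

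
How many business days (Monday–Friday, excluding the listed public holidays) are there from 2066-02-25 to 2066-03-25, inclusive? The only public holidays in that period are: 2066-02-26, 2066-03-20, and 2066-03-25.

2066-02-25 is a Thursday.
The range spans 29 days (inclusive of both endpoints).
29 = 7 × 4 + 1, so there are 4 full weeks plus 1 extra day.
Each full week contributes 5 weekdays (Mon–Fri): 4 × 5 = 20.
The 1 extra day is Thu — 1 of them qualifies.
Total: 20 + 1 = 21.
Holidays: 2066-02-26 (Fri); 2066-03-20 (Sat); 2066-03-25 (Thu).
2 of the 3 holidays fall on weekdays; the rest are weekends and were already excluded.
Business days: 21 − 2 = 19.

19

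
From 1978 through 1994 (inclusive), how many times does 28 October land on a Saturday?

Day of week of October 28 in each year:
1978: Sat ✓, 1979: Sun, 1980: Tue, 1981: Wed, 1982: Thu, 1983: Fri, 1984: Sun, 1985: Mon, 1986: Tue, 1987: Wed, 1988: Fri, 1989: Sat ✓, 1990: Sun, 1991: Mon, 1992: Wed, 1993: Thu, 1994: Fri
Saturdays: 1978, 1989.

2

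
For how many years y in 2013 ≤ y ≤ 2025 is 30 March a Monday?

2

Day of week of March 30 in each year:
2013: Sat, 2014: Sun, 2015: Mon ✓, 2016: Wed, 2017: Thu, 2018: Fri, 2019: Sat, 2020: Mon ✓, 2021: Tue, 2022: Wed, 2023: Thu, 2024: Sat, 2025: Sun
Mondays: 2015, 2020.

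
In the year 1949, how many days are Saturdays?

53

January 1, 1949 is a Saturday.
That's 365 days from start to end, counting both.
365 = 7 × 52 + 1, so there are 52 full weeks plus 1 extra day.
Each full week contributes one Saturday: 52 so far.
The 1 extra day is Sat — 1 of them qualifies.
Total: 52 + 1 = 53.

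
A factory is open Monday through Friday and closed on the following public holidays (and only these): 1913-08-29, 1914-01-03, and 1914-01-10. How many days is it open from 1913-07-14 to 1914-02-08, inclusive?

149

1913-07-14 is a Monday.
The range spans 210 days (inclusive of both endpoints).
210 = 7 × 30, so the span is exactly 30 full weeks.
Each full week contributes 5 weekdays (Mon–Fri): 30 × 5 = 150.
Total: 150.
Holidays: 1913-08-29 (Fri); 1914-01-03 (Sat); 1914-01-10 (Sat).
1 of the 3 holidays fall on weekdays; the rest are weekends and were already excluded.
Business days: 150 − 1 = 149.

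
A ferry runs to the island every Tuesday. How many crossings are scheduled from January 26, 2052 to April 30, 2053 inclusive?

January 26, 2052 is a Friday.
That's 461 days from start to end, counting both.
461 = 7 × 65 + 6, so there are 65 full weeks plus 6 extra days.
Each full week contributes one Tuesday: 65 so far.
The 6 extra days are Fri, Sat, Sun, Mon, Tue, Wed — 1 of them qualifies.
Total: 65 + 1 = 66.

66 Tuesdays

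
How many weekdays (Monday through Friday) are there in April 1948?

22

Apr 1, 1948 is a Thursday.
That's 30 days from start to end, counting both.
30 = 7 × 4 + 2, so there are 4 full weeks plus 2 extra days.
Each full week contributes 5 weekdays (Mon–Fri): 4 × 5 = 20.
The 2 extra days are Thu, Fri — 2 of them qualify.
Total: 20 + 2 = 22.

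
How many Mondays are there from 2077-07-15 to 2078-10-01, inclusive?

63 Mondays

2077-07-15 is a Thursday.
That's 444 days from start to end, counting both.
444 = 7 × 63 + 3, so there are 63 full weeks plus 3 extra days.
Each full week contributes one Monday: 63 so far.
The 3 extra days are Thursday, Friday, Saturday — none qualify.
Total: 63 + 0 = 63.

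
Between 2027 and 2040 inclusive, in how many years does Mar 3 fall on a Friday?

2

Day of week of March 3 in each year:
2027: Wed, 2028: Fri ✓, 2029: Sat, 2030: Sun, 2031: Mon, 2032: Wed, 2033: Thu, 2034: Fri ✓, 2035: Sat, 2036: Mon, 2037: Tue, 2038: Wed, 2039: Thu, 2040: Sat
Fridays: 2028, 2034.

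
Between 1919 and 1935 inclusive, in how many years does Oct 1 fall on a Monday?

3

Day of week of October 1 in each year:
1919: Wed, 1920: Fri, 1921: Sat, 1922: Sun, 1923: Mon ✓, 1924: Wed, 1925: Thu, 1926: Fri, 1927: Sat, 1928: Mon ✓, 1929: Tue, 1930: Wed, 1931: Thu, 1932: Sat, 1933: Sun, 1934: Mon ✓, 1935: Tue
Mondays: 1923, 1928, 1934.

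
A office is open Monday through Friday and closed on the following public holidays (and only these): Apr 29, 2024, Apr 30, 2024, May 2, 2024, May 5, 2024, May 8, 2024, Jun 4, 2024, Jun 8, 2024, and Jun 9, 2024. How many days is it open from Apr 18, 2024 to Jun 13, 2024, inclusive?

36 working days

Apr 18, 2024 is a Thursday.
The range spans 57 days (inclusive of both endpoints).
57 = 7 × 8 + 1, so there are 8 full weeks plus 1 extra day.
Each full week contributes 5 weekdays (Mon–Fri): 8 × 5 = 40.
The 1 extra day is Thu — 1 of them qualifies.
Total: 40 + 1 = 41.
Holidays: Apr 29, 2024 (Mon); Apr 30, 2024 (Tue); May 2, 2024 (Thu); May 5, 2024 (Sun); May 8, 2024 (Wed); Jun 4, 2024 (Tue); Jun 8, 2024 (Sat); Jun 9, 2024 (Sun).
5 of the 8 holidays fall on weekdays; the rest are weekends and were already excluded.
Business days: 41 − 5 = 36.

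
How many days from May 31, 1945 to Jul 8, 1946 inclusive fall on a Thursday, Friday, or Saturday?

174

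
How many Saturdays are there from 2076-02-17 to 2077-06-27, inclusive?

2076-02-17 is a Monday.
The range spans 497 days (inclusive of both endpoints).
497 = 7 × 71, so the span is exactly 71 full weeks.
Each full week contributes one Saturday: 71 so far.

71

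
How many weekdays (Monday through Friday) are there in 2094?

261 weekdays

Jan 1, 2094 is a Friday.
That's 365 days from start to end, counting both.
365 = 7 × 52 + 1, so there are 52 full weeks plus 1 extra day.
Each full week contributes 5 weekdays (Mon–Fri): 52 × 5 = 260.
The 1 extra day is Friday — 1 of them qualifies.
Total: 260 + 1 = 261.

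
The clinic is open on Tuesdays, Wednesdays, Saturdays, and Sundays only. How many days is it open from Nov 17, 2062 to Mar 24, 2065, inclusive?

491

Nov 17, 2062 is a Friday.
From Nov 17, 2062 to Mar 24, 2065 is 859 days inclusive.
859 = 7 × 122 + 5, so there are 122 full weeks plus 5 extra days.
Each full week contributes 4 days from the set (Tue, Wed, Sat, Sun): 122 × 4 = 488.
The 5 extra days are Fri, Sat, Sun, Mon, Tue — 3 of them qualify.
Total: 488 + 3 = 491.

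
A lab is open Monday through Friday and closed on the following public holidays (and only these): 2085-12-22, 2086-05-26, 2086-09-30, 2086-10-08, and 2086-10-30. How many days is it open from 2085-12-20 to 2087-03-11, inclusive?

316 business days

2085-12-20 is a Thursday.
That's 447 days from start to end, counting both.
447 = 7 × 63 + 6, so there are 63 full weeks plus 6 extra days.
Each full week contributes 5 weekdays (Mon–Fri): 63 × 5 = 315.
The 6 extra days are Thu, Fri, Sat, Sun, Mon, Tue — 4 of them qualify.
Total: 315 + 4 = 319.
Holidays: 2085-12-22 (Sat); 2086-05-26 (Sun); 2086-09-30 (Mon); 2086-10-08 (Tue); 2086-10-30 (Wed).
3 of the 5 holidays fall on weekdays; the rest are weekends and were already excluded.
Business days: 319 − 3 = 316.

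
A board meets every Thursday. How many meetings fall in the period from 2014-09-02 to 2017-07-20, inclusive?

2014-09-02 is a Tuesday.
That's 1053 days from start to end, counting both.
1053 = 7 × 150 + 3, so there are 150 full weeks plus 3 extra days.
Each full week contributes one Thursday: 150 so far.
The 3 extra days are Tuesday, Wednesday, Thursday — 1 of them qualifies.
Total: 150 + 1 = 151.

151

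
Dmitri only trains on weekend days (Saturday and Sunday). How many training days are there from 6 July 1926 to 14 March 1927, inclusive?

72

6 July 1926 is a Tuesday.
From 6 July 1926 to 14 March 1927 is 252 days inclusive.
252 = 7 × 36, so the span is exactly 36 full weeks.
Each full week contributes 2 weekend days (Sat, Sun): 36 × 2 = 72.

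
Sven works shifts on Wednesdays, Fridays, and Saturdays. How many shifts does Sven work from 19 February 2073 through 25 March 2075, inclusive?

327

19 February 2073 is a Sunday.
The range spans 765 days (inclusive of both endpoints).
765 = 7 × 109 + 2, so there are 109 full weeks plus 2 extra days.
Each full week contributes 3 days from the set (Wed, Fri, Sat): 109 × 3 = 327.
The 2 extra days are Sunday, Monday — none qualify.
Total: 327 + 0 = 327.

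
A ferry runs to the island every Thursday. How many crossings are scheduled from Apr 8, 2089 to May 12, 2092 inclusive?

161 Thursdays

Apr 8, 2089 is a Friday.
From Apr 8, 2089 to May 12, 2092 is 1131 days inclusive.
1131 = 7 × 161 + 4, so there are 161 full weeks plus 4 extra days.
Each full week contributes one Thursday: 161 so far.
The 4 extra days are Fri, Sat, Sun, Mon — none qualify.
Total: 161 + 0 = 161.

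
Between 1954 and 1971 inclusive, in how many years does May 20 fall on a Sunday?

2

Day of week of May 20 in each year:
1954: Thu, 1955: Fri, 1956: Sun ✓, 1957: Mon, 1958: Tue, 1959: Wed, 1960: Fri, 1961: Sat, 1962: Sun ✓, 1963: Mon, 1964: Wed, 1965: Thu, 1966: Fri, 1967: Sat, 1968: Mon, 1969: Tue, 1970: Wed, 1971: Thu
Sundays: 1956, 1962.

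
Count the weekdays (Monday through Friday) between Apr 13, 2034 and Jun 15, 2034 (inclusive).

46 weekdays

Apr 13, 2034 is a Thursday.
That's 64 days from start to end, counting both.
64 = 7 × 9 + 1, so there are 9 full weeks plus 1 extra day.
Each full week contributes 5 weekdays (Mon–Fri): 9 × 5 = 45.
The 1 extra day is Thursday — 1 of them qualifies.
Total: 45 + 1 = 46.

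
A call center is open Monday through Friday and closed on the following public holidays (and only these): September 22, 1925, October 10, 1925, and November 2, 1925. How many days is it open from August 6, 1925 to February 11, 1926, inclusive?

134

August 6, 1925 is a Thursday.
From August 6, 1925 to February 11, 1926 is 190 days inclusive.
190 = 7 × 27 + 1, so there are 27 full weeks plus 1 extra day.
Each full week contributes 5 weekdays (Mon–Fri): 27 × 5 = 135.
The 1 extra day is Thu — 1 of them qualifies.
Total: 135 + 1 = 136.
Holidays: September 22, 1925 (Tue); October 10, 1925 (Sat); November 2, 1925 (Mon).
2 of the 3 holidays fall on weekdays; the rest are weekends and were already excluded.
Business days: 136 − 2 = 134.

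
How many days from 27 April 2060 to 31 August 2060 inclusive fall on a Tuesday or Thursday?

37

27 April 2060 is a Tuesday.
The range spans 127 days (inclusive of both endpoints).
127 = 7 × 18 + 1, so there are 18 full weeks plus 1 extra day.
Each full week contributes 2 days from the set (Tue, Thu): 18 × 2 = 36.
The 1 extra day is Tuesday — 1 of them qualifies.
Total: 36 + 1 = 37.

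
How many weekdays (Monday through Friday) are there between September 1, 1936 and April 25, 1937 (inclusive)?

169 weekdays

September 1, 1936 is a Tuesday.
That's 237 days from start to end, counting both.
237 = 7 × 33 + 6, so there are 33 full weeks plus 6 extra days.
Each full week contributes 5 weekdays (Mon–Fri): 33 × 5 = 165.
The 6 extra days are Tue, Wed, Thu, Fri, Sat, Sun — 4 of them qualify.
Total: 165 + 4 = 169.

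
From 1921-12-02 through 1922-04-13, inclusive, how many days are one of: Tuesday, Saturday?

1921-12-02 is a Friday.
The range spans 133 days (inclusive of both endpoints).
133 = 7 × 19, so the span is exactly 19 full weeks.
Each full week contributes 2 days from the set (Tue, Sat): 19 × 2 = 38.
Total: 38.

38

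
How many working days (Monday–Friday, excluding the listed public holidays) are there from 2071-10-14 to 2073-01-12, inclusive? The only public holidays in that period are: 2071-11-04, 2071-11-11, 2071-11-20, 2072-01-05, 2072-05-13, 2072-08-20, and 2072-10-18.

321 working days

2071-10-14 is a Wednesday.
The range spans 457 days (inclusive of both endpoints).
457 = 7 × 65 + 2, so there are 65 full weeks plus 2 extra days.
Each full week contributes 5 weekdays (Mon–Fri): 65 × 5 = 325.
The 2 extra days are Wed, Thu — 2 of them qualify.
Total: 325 + 2 = 327.
Holidays: 2071-11-04 (Wed); 2071-11-11 (Wed); 2071-11-20 (Fri); 2072-01-05 (Tue); 2072-05-13 (Fri); 2072-08-20 (Sat); 2072-10-18 (Tue).
6 of the 7 holidays fall on weekdays; the rest are weekends and were already excluded.
Business days: 327 − 6 = 321.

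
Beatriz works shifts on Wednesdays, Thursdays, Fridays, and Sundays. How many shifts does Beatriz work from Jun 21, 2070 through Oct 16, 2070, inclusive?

Jun 21, 2070 is a Saturday.
From Jun 21, 2070 to Oct 16, 2070 is 118 days inclusive.
118 = 7 × 16 + 6, so there are 16 full weeks plus 6 extra days.
Each full week contributes 4 days from the set (Wed, Thu, Fri, Sun): 16 × 4 = 64.
The 6 extra days are Saturday, Sunday, Monday, Tuesday, Wednesday, Thursday — 3 of them qualify.
Total: 64 + 3 = 67.

67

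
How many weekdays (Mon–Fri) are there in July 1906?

22 weekdays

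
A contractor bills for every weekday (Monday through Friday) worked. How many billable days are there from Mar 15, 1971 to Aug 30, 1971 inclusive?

121

Mar 15, 1971 is a Monday.
From Mar 15, 1971 to Aug 30, 1971 is 169 days inclusive.
169 = 7 × 24 + 1, so there are 24 full weeks plus 1 extra day.
Each full week contributes 5 weekdays (Mon–Fri): 24 × 5 = 120.
The 1 extra day is Mon — 1 of them qualifies.
Total: 120 + 1 = 121.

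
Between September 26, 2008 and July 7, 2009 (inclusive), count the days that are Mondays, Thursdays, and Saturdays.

September 26, 2008 is a Friday.
The range spans 285 days (inclusive of both endpoints).
285 = 7 × 40 + 5, so there are 40 full weeks plus 5 extra days.
Each full week contributes 3 days from the set (Mon, Thu, Sat): 40 × 3 = 120.
The 5 extra days are Fri, Sat, Sun, Mon, Tue — 2 of them qualify.
Total: 120 + 2 = 122.

122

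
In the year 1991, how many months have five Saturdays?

A month has five Saturdays exactly when Saturday falls within its first (length − 28) days.
Jan: 31 days, starts Tue → 5 of Tue, Wed, Thu
Feb: 28 days, starts Fri → 5 of (none)
Mar: 31 days, starts Fri → 5 of Fri, Sat, Sun ✓
Apr: 30 days, starts Mon → 5 of Mon, Tue
May: 31 days, starts Wed → 5 of Wed, Thu, Fri
Jun: 30 days, starts Sat → 5 of Sat, Sun ✓
Jul: 31 days, starts Mon → 5 of Mon, Tue, Wed
Aug: 31 days, starts Thu → 5 of Thu, Fri, Sat ✓
Sep: 30 days, starts Sun → 5 of Sun, Mon
Oct: 31 days, starts Tue → 5 of Tue, Wed, Thu
Nov: 30 days, starts Fri → 5 of Fri, Sat ✓
Dec: 31 days, starts Sun → 5 of Sun, Mon, Tue
Months with five Saturdays: Mar, Jun, Aug, Nov.

4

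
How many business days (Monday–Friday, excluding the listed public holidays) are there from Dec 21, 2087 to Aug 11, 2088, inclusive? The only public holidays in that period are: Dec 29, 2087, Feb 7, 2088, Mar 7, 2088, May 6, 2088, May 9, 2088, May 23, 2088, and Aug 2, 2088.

165 business days

Dec 21, 2087 is a Sunday.
The range spans 235 days (inclusive of both endpoints).
235 = 7 × 33 + 4, so there are 33 full weeks plus 4 extra days.
Each full week contributes 5 weekdays (Mon–Fri): 33 × 5 = 165.
The 4 extra days are Sun, Mon, Tue, Wed — 3 of them qualify.
Total: 165 + 3 = 168.
Holidays: Dec 29, 2087 (Mon); Feb 7, 2088 (Sat); Mar 7, 2088 (Sun); May 6, 2088 (Thu); May 9, 2088 (Sun); May 23, 2088 (Sun); Aug 2, 2088 (Mon).
3 of the 7 holidays fall on weekdays; the rest are weekends and were already excluded.
Business days: 168 − 3 = 165.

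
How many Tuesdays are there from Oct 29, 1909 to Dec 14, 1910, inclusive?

59 Tuesdays

Oct 29, 1909 is a Friday.
That's 412 days from start to end, counting both.
412 = 7 × 58 + 6, so there are 58 full weeks plus 6 extra days.
Each full week contributes one Tuesday: 58 so far.
The 6 extra days are Fri, Sat, Sun, Mon, Tue, Wed — 1 of them qualifies.
Total: 58 + 1 = 59.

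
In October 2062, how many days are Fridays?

2062-10-01 is a Sunday.
The range spans 31 days (inclusive of both endpoints).
31 = 7 × 4 + 3, so there are 4 full weeks plus 3 extra days.
Each full week contributes one Friday: 4 so far.
The 3 extra days are Sun, Mon, Tue — none qualify.
Total: 4 + 0 = 4.

4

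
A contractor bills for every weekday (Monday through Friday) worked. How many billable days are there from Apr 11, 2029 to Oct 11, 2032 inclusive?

914 weekdays

Apr 11, 2029 is a Wednesday.
From Apr 11, 2029 to Oct 11, 2032 is 1280 days inclusive.
1280 = 7 × 182 + 6, so there are 182 full weeks plus 6 extra days.
Each full week contributes 5 weekdays (Mon–Fri): 182 × 5 = 910.
The 6 extra days are Wednesday, Thursday, Friday, Saturday, Sunday, Monday — 4 of them qualify.
Total: 910 + 4 = 914.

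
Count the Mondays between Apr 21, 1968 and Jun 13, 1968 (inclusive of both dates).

8 Mondays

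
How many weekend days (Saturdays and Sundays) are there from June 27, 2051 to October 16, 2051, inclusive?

32

June 27, 2051 is a Tuesday.
The range spans 112 days (inclusive of both endpoints).
112 = 7 × 16, so the span is exactly 16 full weeks.
Each full week contributes 2 weekend days (Sat, Sun): 16 × 2 = 32.
Total: 32.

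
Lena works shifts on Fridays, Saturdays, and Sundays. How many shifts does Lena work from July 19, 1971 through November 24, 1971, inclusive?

54

July 19, 1971 is a Monday.
The range spans 129 days (inclusive of both endpoints).
129 = 7 × 18 + 3, so there are 18 full weeks plus 3 extra days.
Each full week contributes 3 days from the set (Fri, Sat, Sun): 18 × 3 = 54.
The 3 extra days are Monday, Tuesday, Wednesday — none qualify.
Total: 54 + 0 = 54.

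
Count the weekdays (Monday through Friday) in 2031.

261

2031-01-01 is a Wednesday.
From 2031-01-01 to 2031-12-31 is 365 days inclusive.
365 = 7 × 52 + 1, so there are 52 full weeks plus 1 extra day.
Each full week contributes 5 weekdays (Mon–Fri): 52 × 5 = 260.
The 1 extra day is Wed — 1 of them qualifies.
Total: 260 + 1 = 261.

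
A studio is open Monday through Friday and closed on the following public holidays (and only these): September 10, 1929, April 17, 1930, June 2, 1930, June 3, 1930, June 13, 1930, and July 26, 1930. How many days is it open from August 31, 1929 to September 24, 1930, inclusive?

August 31, 1929 is a Saturday.
That's 390 days from start to end, counting both.
390 = 7 × 55 + 5, so there are 55 full weeks plus 5 extra days.
Each full week contributes 5 weekdays (Mon–Fri): 55 × 5 = 275.
The 5 extra days are Sat, Sun, Mon, Tue, Wed — 3 of them qualify.
Total: 275 + 3 = 278.
Holidays: September 10, 1929 (Tue); April 17, 1930 (Thu); June 2, 1930 (Mon); June 3, 1930 (Tue); June 13, 1930 (Fri); July 26, 1930 (Sat).
5 of the 6 holidays fall on weekdays; the rest are weekends and were already excluded.
Business days: 278 − 5 = 273.

273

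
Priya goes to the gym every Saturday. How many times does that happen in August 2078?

4

1 August 2078 is a Monday.
That's 31 days from start to end, counting both.
31 = 7 × 4 + 3, so there are 4 full weeks plus 3 extra days.
Each full week contributes one Saturday: 4 so far.
The 3 extra days are Monday, Tuesday, Wednesday — none qualify.
Total: 4 + 0 = 4.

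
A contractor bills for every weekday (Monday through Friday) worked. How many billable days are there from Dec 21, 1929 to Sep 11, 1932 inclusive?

710 weekdays

Dec 21, 1929 is a Saturday.
The range spans 996 days (inclusive of both endpoints).
996 = 7 × 142 + 2, so there are 142 full weeks plus 2 extra days.
Each full week contributes 5 weekdays (Mon–Fri): 142 × 5 = 710.
The 2 extra days are Saturday, Sunday — none qualify.
Total: 710 + 0 = 710.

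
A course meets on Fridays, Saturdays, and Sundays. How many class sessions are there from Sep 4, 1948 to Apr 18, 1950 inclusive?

254

Sep 4, 1948 is a Saturday.
That's 592 days from start to end, counting both.
592 = 7 × 84 + 4, so there are 84 full weeks plus 4 extra days.
Each full week contributes 3 days from the set (Fri, Sat, Sun): 84 × 3 = 252.
The 4 extra days are Saturday, Sunday, Monday, Tuesday — 2 of them qualify.
Total: 252 + 2 = 254.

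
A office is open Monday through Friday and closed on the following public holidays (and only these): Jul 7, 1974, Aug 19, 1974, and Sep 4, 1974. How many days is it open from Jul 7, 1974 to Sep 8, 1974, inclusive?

Jul 7, 1974 is a Sunday.
That's 64 days from start to end, counting both.
64 = 7 × 9 + 1, so there are 9 full weeks plus 1 extra day.
Each full week contributes 5 weekdays (Mon–Fri): 9 × 5 = 45.
The 1 extra day is Sunday — none qualify.
Total: 45 + 0 = 45.
Holidays: Jul 7, 1974 (Sun); Aug 19, 1974 (Mon); Sep 4, 1974 (Wed).
2 of the 3 holidays fall on weekdays; the rest are weekends and were already excluded.
Business days: 45 − 2 = 43.

43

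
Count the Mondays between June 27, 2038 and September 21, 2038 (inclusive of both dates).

June 27, 2038 is a Sunday.
That's 87 days from start to end, counting both.
87 = 7 × 12 + 3, so there are 12 full weeks plus 3 extra days.
Each full week contributes one Monday: 12 so far.
The 3 extra days are Sun, Mon, Tue — 1 of them qualifies.
Total: 12 + 1 = 13.

13 Mondays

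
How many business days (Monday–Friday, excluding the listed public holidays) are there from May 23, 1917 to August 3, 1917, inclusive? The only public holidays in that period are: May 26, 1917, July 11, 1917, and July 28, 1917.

May 23, 1917 is a Wednesday.
From May 23, 1917 to August 3, 1917 is 73 days inclusive.
73 = 7 × 10 + 3, so there are 10 full weeks plus 3 extra days.
Each full week contributes 5 weekdays (Mon–Fri): 10 × 5 = 50.
The 3 extra days are Wed, Thu, Fri — 3 of them qualify.
Total: 50 + 3 = 53.
Holidays: May 26, 1917 (Sat); July 11, 1917 (Wed); July 28, 1917 (Sat).
1 of the 3 holidays fall on weekdays; the rest are weekends and were already excluded.
Business days: 53 − 1 = 52.

52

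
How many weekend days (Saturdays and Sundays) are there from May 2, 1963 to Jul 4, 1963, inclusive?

18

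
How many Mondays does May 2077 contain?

May 1, 2077 is a Saturday.
That's 31 days from start to end, counting both.
31 = 7 × 4 + 3, so there are 4 full weeks plus 3 extra days.
Each full week contributes one Monday: 4 so far.
The 3 extra days are Saturday, Sunday, Monday — 1 of them qualifies.
Total: 4 + 1 = 5.

5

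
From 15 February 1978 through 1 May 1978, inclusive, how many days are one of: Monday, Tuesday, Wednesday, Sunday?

15 February 1978 is a Wednesday.
The range spans 76 days (inclusive of both endpoints).
76 = 7 × 10 + 6, so there are 10 full weeks plus 6 extra days.
Each full week contributes 4 days from the set (Mon, Tue, Wed, Sun): 10 × 4 = 40.
The 6 extra days are Wed, Thu, Fri, Sat, Sun, Mon — 3 of them qualify.
Total: 40 + 3 = 43.

43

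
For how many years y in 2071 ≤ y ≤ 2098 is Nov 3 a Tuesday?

Day of week of November 3 in each year:
2071: Tue ✓, 2072: Thu, 2073: Fri, 2074: Sat, 2075: Sun, 2076: Tue ✓, 2077: Wed, 2078: Thu, 2079: Fri, 2080: Sun, 2081: Mon, 2082: Tue ✓, 2083: Wed, 2084: Fri, 2085: Sat, 2086: Sun, 2087: Mon, 2088: Wed, 2089: Thu, 2090: Fri, 2091: Sat, 2092: Mon, 2093: Tue ✓, 2094: Wed, 2095: Thu, 2096: Sat, 2097: Sun, 2098: Mon
Tuesdays: 2071, 2076, 2082, 2093.

4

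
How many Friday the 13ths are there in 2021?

The 13th falls on a Friday when the month's 13th has weekday Fri.
Jan 13 is Wed; Feb 13 is Sat; Mar 13 is Sat; Apr 13 is Tue; May 13 is Thu; Jun 13 is Sun; Jul 13 is Tue; Aug 13 is Fri ✓; Sep 13 is Mon; Oct 13 is Wed; Nov 13 is Sat; Dec 13 is Mon.
Friday the 13ths: Aug.

1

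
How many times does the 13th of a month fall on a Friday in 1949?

1

The 13th falls on a Friday when the month's 13th has weekday Fri.
Jan 13 is Thu; Feb 13 is Sun; Mar 13 is Sun; Apr 13 is Wed; May 13 is Fri ✓; Jun 13 is Mon; Jul 13 is Wed; Aug 13 is Sat; Sep 13 is Tue; Oct 13 is Thu; Nov 13 is Sun; Dec 13 is Tue.
Friday the 13ths: May.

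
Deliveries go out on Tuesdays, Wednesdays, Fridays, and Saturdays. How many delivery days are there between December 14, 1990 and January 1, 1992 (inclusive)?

220

December 14, 1990 is a Friday.
The range spans 384 days (inclusive of both endpoints).
384 = 7 × 54 + 6, so there are 54 full weeks plus 6 extra days.
Each full week contributes 4 days from the set (Tue, Wed, Fri, Sat): 54 × 4 = 216.
The 6 extra days are Fri, Sat, Sun, Mon, Tue, Wed — 4 of them qualify.
Total: 216 + 4 = 220.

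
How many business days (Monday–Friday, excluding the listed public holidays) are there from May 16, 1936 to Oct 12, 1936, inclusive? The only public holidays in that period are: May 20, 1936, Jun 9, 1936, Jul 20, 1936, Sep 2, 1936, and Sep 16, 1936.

101

May 16, 1936 is a Saturday.
That's 150 days from start to end, counting both.
150 = 7 × 21 + 3, so there are 21 full weeks plus 3 extra days.
Each full week contributes 5 weekdays (Mon–Fri): 21 × 5 = 105.
The 3 extra days are Saturday, Sunday, Monday — 1 of them qualifies.
Total: 105 + 1 = 106.
Holidays: May 20, 1936 (Wed); Jun 9, 1936 (Tue); Jul 20, 1936 (Mon); Sep 2, 1936 (Wed); Sep 16, 1936 (Wed).
All 5 holidays fall on weekdays, so subtract 5.
Business days: 106 − 5 = 101.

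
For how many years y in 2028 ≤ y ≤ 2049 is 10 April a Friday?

3

Day of week of April 10 in each year:
2028: Mon, 2029: Tue, 2030: Wed, 2031: Thu, 2032: Sat, 2033: Sun, 2034: Mon, 2035: Tue, 2036: Thu, 2037: Fri ✓, 2038: Sat, 2039: Sun, 2040: Tue, 2041: Wed, 2042: Thu, 2043: Fri ✓, 2044: Sun, 2045: Mon, 2046: Tue, 2047: Wed, 2048: Fri ✓, 2049: Sat
Fridays: 2037, 2043, 2048.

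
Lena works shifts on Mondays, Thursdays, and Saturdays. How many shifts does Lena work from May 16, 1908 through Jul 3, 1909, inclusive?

178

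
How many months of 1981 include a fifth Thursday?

5

A month has five Thursdays exactly when Thursday falls within its first (length − 28) days.
Jan: 31 days, starts Thu → 5 of Thu, Fri, Sat ✓
Feb: 28 days, starts Sun → 5 of (none)
Mar: 31 days, starts Sun → 5 of Sun, Mon, Tue
Apr: 30 days, starts Wed → 5 of Wed, Thu ✓
May: 31 days, starts Fri → 5 of Fri, Sat, Sun
Jun: 30 days, starts Mon → 5 of Mon, Tue
Jul: 31 days, starts Wed → 5 of Wed, Thu, Fri ✓
Aug: 31 days, starts Sat → 5 of Sat, Sun, Mon
Sep: 30 days, starts Tue → 5 of Tue, Wed
Oct: 31 days, starts Thu → 5 of Thu, Fri, Sat ✓
Nov: 30 days, starts Sun → 5 of Sun, Mon
Dec: 31 days, starts Tue → 5 of Tue, Wed, Thu ✓
Months with five Thursdays: Jan, Apr, Jul, Oct, Dec.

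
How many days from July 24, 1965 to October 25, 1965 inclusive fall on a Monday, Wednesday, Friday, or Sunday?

54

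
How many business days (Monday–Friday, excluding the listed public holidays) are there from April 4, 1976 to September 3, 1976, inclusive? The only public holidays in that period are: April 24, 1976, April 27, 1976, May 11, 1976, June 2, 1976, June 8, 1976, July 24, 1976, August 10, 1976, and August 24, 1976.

April 4, 1976 is a Sunday.
The range spans 153 days (inclusive of both endpoints).
153 = 7 × 21 + 6, so there are 21 full weeks plus 6 extra days.
Each full week contributes 5 weekdays (Mon–Fri): 21 × 5 = 105.
The 6 extra days are Sun, Mon, Tue, Wed, Thu, Fri — 5 of them qualify.
Total: 105 + 5 = 110.
Holidays: April 24, 1976 (Sat); April 27, 1976 (Tue); May 11, 1976 (Tue); June 2, 1976 (Wed); June 8, 1976 (Tue); July 24, 1976 (Sat); August 10, 1976 (Tue); August 24, 1976 (Tue).
6 of the 8 holidays fall on weekdays; the rest are weekends and were already excluded.
Business days: 110 − 6 = 104.

104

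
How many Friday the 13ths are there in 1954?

1

The 13th falls on a Friday when the month's 13th has weekday Fri.
Jan 13 is Wed; Feb 13 is Sat; Mar 13 is Sat; Apr 13 is Tue; May 13 is Thu; Jun 13 is Sun; Jul 13 is Tue; Aug 13 is Fri ✓; Sep 13 is Mon; Oct 13 is Wed; Nov 13 is Sat; Dec 13 is Mon.
Friday the 13ths: Aug.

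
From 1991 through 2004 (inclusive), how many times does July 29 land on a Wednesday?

2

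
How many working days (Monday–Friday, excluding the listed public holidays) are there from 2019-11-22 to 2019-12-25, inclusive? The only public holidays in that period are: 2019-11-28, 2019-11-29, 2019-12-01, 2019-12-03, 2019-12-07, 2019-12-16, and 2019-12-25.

19

2019-11-22 is a Friday.
From 2019-11-22 to 2019-12-25 is 34 days inclusive.
34 = 7 × 4 + 6, so there are 4 full weeks plus 6 extra days.
Each full week contributes 5 weekdays (Mon–Fri): 4 × 5 = 20.
The 6 extra days are Friday, Saturday, Sunday, Monday, Tuesday, Wednesday — 4 of them qualify.
Total: 20 + 4 = 24.
Holidays: 2019-11-28 (Thu); 2019-11-29 (Fri); 2019-12-01 (Sun); 2019-12-03 (Tue); 2019-12-07 (Sat); 2019-12-16 (Mon); 2019-12-25 (Wed).
5 of the 7 holidays fall on weekdays; the rest are weekends and were already excluded.
Business days: 24 − 5 = 19.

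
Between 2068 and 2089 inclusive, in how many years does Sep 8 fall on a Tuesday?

3

Day of week of September 8 in each year:
2068: Sat, 2069: Sun, 2070: Mon, 2071: Tue ✓, 2072: Thu, 2073: Fri, 2074: Sat, 2075: Sun, 2076: Tue ✓, 2077: Wed, 2078: Thu, 2079: Fri, 2080: Sun, 2081: Mon, 2082: Tue ✓, 2083: Wed, 2084: Fri, 2085: Sat, 2086: Sun, 2087: Mon, 2088: Wed, 2089: Thu
Tuesdays: 2071, 2076, 2082.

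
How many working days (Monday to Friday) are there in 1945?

261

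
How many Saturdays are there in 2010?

52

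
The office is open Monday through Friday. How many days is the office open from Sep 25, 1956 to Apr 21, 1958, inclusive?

410

Sep 25, 1956 is a Tuesday.
The range spans 574 days (inclusive of both endpoints).
574 = 7 × 82, so the span is exactly 82 full weeks.
Each full week contributes 5 weekdays (Mon–Fri): 82 × 5 = 410.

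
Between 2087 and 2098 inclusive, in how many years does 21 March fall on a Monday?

Day of week of March 21 in each year:
2087: Fri, 2088: Sun, 2089: Mon ✓, 2090: Tue, 2091: Wed, 2092: Fri, 2093: Sat, 2094: Sun, 2095: Mon ✓, 2096: Wed, 2097: Thu, 2098: Fri
Mondays: 2089, 2095.

2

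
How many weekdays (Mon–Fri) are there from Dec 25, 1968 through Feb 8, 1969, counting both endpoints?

33

Dec 25, 1968 is a Wednesday.
From Dec 25, 1968 to Feb 8, 1969 is 46 days inclusive.
46 = 7 × 6 + 4, so there are 6 full weeks plus 4 extra days.
Each full week contributes 5 weekdays (Mon–Fri): 6 × 5 = 30.
The 4 extra days are Wed, Thu, Fri, Sat — 3 of them qualify.
Total: 30 + 3 = 33.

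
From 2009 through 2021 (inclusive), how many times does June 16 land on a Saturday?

2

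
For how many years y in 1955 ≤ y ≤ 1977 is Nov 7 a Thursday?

4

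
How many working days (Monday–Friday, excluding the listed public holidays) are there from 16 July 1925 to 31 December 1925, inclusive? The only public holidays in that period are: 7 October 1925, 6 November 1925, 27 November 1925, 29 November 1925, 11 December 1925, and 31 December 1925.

16 July 1925 is a Thursday.
The range spans 169 days (inclusive of both endpoints).
169 = 7 × 24 + 1, so there are 24 full weeks plus 1 extra day.
Each full week contributes 5 weekdays (Mon–Fri): 24 × 5 = 120.
The 1 extra day is Thursday — 1 of them qualifies.
Total: 120 + 1 = 121.
Holidays: 7 October 1925 (Wed); 6 November 1925 (Fri); 27 November 1925 (Fri); 29 November 1925 (Sun); 11 December 1925 (Fri); 31 December 1925 (Thu).
5 of the 6 holidays fall on weekdays; the rest are weekends and were already excluded.
Business days: 121 − 5 = 116.

116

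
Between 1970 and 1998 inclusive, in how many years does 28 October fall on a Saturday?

4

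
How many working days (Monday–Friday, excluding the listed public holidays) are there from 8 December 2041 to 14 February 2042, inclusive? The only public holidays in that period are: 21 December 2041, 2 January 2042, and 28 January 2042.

8 December 2041 is a Sunday.
That's 69 days from start to end, counting both.
69 = 7 × 9 + 6, so there are 9 full weeks plus 6 extra days.
Each full week contributes 5 weekdays (Mon–Fri): 9 × 5 = 45.
The 6 extra days are Sun, Mon, Tue, Wed, Thu, Fri — 5 of them qualify.
Total: 45 + 5 = 50.
Holidays: 21 December 2041 (Sat); 2 January 2042 (Thu); 28 January 2042 (Tue).
2 of the 3 holidays fall on weekdays; the rest are weekends and were already excluded.
Business days: 50 − 2 = 48.

48 working days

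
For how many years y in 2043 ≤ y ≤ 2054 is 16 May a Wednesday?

1

Day of week of May 16 in each year:
2043: Sat, 2044: Mon, 2045: Tue, 2046: Wed ✓, 2047: Thu, 2048: Sat, 2049: Sun, 2050: Mon, 2051: Tue, 2052: Thu, 2053: Fri, 2054: Sat
Wednesdays: 2046.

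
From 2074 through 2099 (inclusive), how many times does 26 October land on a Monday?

4

Day of week of October 26 in each year:
2074: Fri, 2075: Sat, 2076: Mon ✓, 2077: Tue, 2078: Wed, 2079: Thu, 2080: Sat, 2081: Sun, 2082: Mon ✓, 2083: Tue, 2084: Thu, 2085: Fri, 2086: Sat, 2087: Sun, 2088: Tue, 2089: Wed, 2090: Thu, 2091: Fri, 2092: Sun, 2093: Mon ✓, 2094: Tue, 2095: Wed, 2096: Fri, 2097: Sat, 2098: Sun, 2099: Mon ✓
Mondays: 2076, 2082, 2093, 2099.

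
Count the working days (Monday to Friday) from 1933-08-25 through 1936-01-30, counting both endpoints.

1933-08-25 is a Friday.
From 1933-08-25 to 1936-01-30 is 889 days inclusive.
889 = 7 × 127, so the span is exactly 127 full weeks.
Each full week contributes 5 weekdays (Mon–Fri): 127 × 5 = 635.

635 weekdays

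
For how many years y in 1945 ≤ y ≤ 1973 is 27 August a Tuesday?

4

Day of week of August 27 in each year:
1945: Mon, 1946: Tue ✓, 1947: Wed, 1948: Fri, 1949: Sat, 1950: Sun, 1951: Mon, 1952: Wed, 1953: Thu, 1954: Fri, 1955: Sat, 1956: Mon, 1957: Tue ✓, 1958: Wed, 1959: Thu, 1960: Sat, 1961: Sun, 1962: Mon, 1963: Tue ✓, 1964: Thu, 1965: Fri, 1966: Sat, 1967: Sun, 1968: Tue ✓, 1969: Wed, 1970: Thu, 1971: Fri, 1972: Sun, 1973: Mon
Tuesdays: 1946, 1957, 1963, 1968.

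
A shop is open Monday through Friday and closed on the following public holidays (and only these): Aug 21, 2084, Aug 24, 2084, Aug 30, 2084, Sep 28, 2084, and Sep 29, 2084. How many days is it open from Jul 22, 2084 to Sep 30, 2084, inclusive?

45

Jul 22, 2084 is a Saturday.
From Jul 22, 2084 to Sep 30, 2084 is 71 days inclusive.
71 = 7 × 10 + 1, so there are 10 full weeks plus 1 extra day.
Each full week contributes 5 weekdays (Mon–Fri): 10 × 5 = 50.
The 1 extra day is Sat — none qualify.
Total: 50 + 0 = 50.
Holidays: Aug 21, 2084 (Mon); Aug 24, 2084 (Thu); Aug 30, 2084 (Wed); Sep 28, 2084 (Thu); Sep 29, 2084 (Fri).
All 5 holidays fall on weekdays, so subtract 5.
Business days: 50 − 5 = 45.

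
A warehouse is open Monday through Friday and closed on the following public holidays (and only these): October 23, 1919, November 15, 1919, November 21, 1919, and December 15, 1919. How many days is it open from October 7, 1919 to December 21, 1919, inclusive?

51

October 7, 1919 is a Tuesday.
From October 7, 1919 to December 21, 1919 is 76 days inclusive.
76 = 7 × 10 + 6, so there are 10 full weeks plus 6 extra days.
Each full week contributes 5 weekdays (Mon–Fri): 10 × 5 = 50.
The 6 extra days are Tuesday, Wednesday, Thursday, Friday, Saturday, Sunday — 4 of them qualify.
Total: 50 + 4 = 54.
Holidays: October 23, 1919 (Thu); November 15, 1919 (Sat); November 21, 1919 (Fri); December 15, 1919 (Mon).
3 of the 4 holidays fall on weekdays; the rest are weekends and were already excluded.
Business days: 54 − 3 = 51.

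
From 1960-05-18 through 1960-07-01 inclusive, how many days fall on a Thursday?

1960-05-18 is a Wednesday.
From 1960-05-18 to 1960-07-01 is 45 days inclusive.
45 = 7 × 6 + 3, so there are 6 full weeks plus 3 extra days.
Each full week contributes one Thursday: 6 so far.
The 3 extra days are Wednesday, Thursday, Friday — 1 of them qualifies.
Total: 6 + 1 = 7.

7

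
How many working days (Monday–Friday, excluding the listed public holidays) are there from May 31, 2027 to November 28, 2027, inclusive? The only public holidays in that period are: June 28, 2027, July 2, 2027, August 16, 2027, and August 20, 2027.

May 31, 2027 is a Monday.
That's 182 days from start to end, counting both.
182 = 7 × 26, so the span is exactly 26 full weeks.
Each full week contributes 5 weekdays (Mon–Fri): 26 × 5 = 130.
Total: 130.
Holidays: June 28, 2027 (Mon); July 2, 2027 (Fri); August 16, 2027 (Mon); August 20, 2027 (Fri).
All 4 holidays fall on weekdays, so subtract 4.
Business days: 130 − 4 = 126.

126 working days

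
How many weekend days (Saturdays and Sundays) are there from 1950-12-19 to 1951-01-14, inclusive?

8

1950-12-19 is a Tuesday.
From 1950-12-19 to 1951-01-14 is 27 days inclusive.
27 = 7 × 3 + 6, so there are 3 full weeks plus 6 extra days.
Each full week contributes 2 weekend days (Sat, Sun): 3 × 2 = 6.
The 6 extra days are Tue, Wed, Thu, Fri, Sat, Sun — 2 of them qualify.
Total: 6 + 2 = 8.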